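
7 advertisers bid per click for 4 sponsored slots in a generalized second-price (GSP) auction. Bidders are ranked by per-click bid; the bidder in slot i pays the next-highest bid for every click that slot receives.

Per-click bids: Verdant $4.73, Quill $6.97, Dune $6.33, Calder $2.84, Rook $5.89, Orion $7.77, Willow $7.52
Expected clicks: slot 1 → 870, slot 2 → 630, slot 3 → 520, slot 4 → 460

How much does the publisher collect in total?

Total revenue: $16934.50

Sorting advertisers: $7.77 (Orion) > $7.52 (Willow) > $6.97 (Quill) > $6.33 (Dune) > $5.89 (Rook) > …
Slot 1: Orion pays $7.52 × 870 = $6542.40
Slot 2: Willow pays $6.97 × 630 = $4391.10
Slot 3: Quill pays $6.33 × 520 = $3291.60
Slot 4: Dune pays $5.89 × 460 = $2709.40
Total = $16934.50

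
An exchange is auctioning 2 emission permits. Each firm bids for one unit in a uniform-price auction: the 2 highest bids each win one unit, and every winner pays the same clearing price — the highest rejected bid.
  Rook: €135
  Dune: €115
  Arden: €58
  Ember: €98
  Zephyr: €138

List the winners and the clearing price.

Zephyr, Rook; each pays €115

Ordering the bids: 138 (Zephyr), 135 (Rook), 115 (Dune), 98 (Ember), …
Top 2: Zephyr, Rook.
First losing bid is Dune's €115, which sets the uniform price.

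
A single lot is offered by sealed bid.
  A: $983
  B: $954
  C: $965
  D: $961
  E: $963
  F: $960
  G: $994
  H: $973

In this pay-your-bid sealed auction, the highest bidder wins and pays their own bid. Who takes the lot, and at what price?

G pays $994

Bids in order: 994 (G) > 983 (A) > 973 (H) > 965 (C) > 963 (E) > 961 (D) > …
First-price: G pays what they bid, $994.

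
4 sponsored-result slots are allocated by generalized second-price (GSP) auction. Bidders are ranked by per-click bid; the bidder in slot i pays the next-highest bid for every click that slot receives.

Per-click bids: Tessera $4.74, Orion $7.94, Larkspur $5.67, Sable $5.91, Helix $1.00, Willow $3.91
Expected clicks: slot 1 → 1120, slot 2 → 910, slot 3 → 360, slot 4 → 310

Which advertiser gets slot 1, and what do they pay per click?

Ranked by bid: $7.94 (Orion) > $5.91 (Sable) > $5.67 (Larkspur) > $4.74 (Tessera) > $3.91 (Willow) > …
Slot 1 goes to the first-ranked bidder, Orion, who pays the next bid down: $5.91/click.

Orion; $5.91 per click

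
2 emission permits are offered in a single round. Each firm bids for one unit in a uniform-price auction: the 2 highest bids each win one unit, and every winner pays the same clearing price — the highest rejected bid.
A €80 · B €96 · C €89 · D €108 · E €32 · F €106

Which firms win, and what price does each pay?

Sorting: 108 (D), 106 (F), 96 (B), 89 (C), …
Winners (2 units): D, F.
Highest unsuccessful bid: €96 → clearing price.

D, F; each pays €96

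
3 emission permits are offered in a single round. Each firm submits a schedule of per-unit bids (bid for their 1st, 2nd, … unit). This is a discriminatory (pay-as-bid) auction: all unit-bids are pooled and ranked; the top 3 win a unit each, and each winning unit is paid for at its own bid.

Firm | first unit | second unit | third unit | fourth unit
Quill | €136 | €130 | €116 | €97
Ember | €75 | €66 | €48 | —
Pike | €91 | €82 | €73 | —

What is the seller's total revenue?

Merging the schedules and taking the best 3: 136 (Quill-1), 130 (Quill-2), 116 (Quill-3)
Next rejected bid: €97 (not a price — pay-as-bid).
Each winning unit pays its own bid.
Revenue = 136 + 130 + 116 = €382.

Total revenue: €382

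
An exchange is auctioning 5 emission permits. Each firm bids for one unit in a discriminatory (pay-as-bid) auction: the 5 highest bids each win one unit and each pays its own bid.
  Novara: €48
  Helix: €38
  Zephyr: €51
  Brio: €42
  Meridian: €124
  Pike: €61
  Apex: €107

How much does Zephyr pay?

Bids ranked high→low: 124 (Meridian), 107 (Apex), 61 (Pike), 51 (Zephyr), 48 (Novara), 42 (Brio), 38 (Helix)
Top 5: Meridian, Apex, Pike, Zephyr, Novara.
Zephyr wins → own bid €51.

Zephyr pays €51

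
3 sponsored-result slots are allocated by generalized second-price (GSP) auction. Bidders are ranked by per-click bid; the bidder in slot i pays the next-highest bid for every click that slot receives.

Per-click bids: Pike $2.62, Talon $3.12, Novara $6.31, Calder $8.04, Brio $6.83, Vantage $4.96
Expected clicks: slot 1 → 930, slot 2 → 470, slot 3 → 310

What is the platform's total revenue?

Total revenue: $10855.20

Per-click bids in order: $8.04 (Calder) > $6.83 (Brio) > $6.31 (Novara) > $4.96 (Vantage) > …
Slot 1: Calder pays $6.83 × 930 = $6351.90
Slot 2: Brio pays $6.31 × 470 = $2965.70
Slot 3: Novara pays $4.96 × 310 = $1537.60
Total = $10855.20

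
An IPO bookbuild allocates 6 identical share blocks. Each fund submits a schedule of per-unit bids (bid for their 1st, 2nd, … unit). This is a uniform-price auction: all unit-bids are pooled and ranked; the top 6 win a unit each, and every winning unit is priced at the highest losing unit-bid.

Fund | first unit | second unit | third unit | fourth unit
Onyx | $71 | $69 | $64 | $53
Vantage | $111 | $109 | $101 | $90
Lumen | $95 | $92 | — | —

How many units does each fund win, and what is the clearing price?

All unit-bids, highest first — top 6: 111 (Vantage-1), 109 (Vantage-2), 101 (Vantage-3), 95 (Lumen-1), 92 (Lumen-2), 90 (Vantage-4)
The (k+1)-th unit-bid is $71.
Allocation: Lumen 2, Vantage 4.

Lumen 2, Vantage 4; clearing price $71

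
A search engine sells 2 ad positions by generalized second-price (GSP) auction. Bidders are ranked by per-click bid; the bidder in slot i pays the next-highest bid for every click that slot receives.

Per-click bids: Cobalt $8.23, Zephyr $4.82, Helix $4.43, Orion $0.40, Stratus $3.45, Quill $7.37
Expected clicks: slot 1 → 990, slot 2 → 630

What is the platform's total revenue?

Per-click bids in order: $8.23 (Cobalt) > $7.37 (Quill) > $4.82 (Zephyr) > …
Slot 1: Cobalt pays $7.37 × 990 = $7296.30
Slot 2: Quill pays $4.82 × 630 = $3036.60
Total = $10332.90

Total revenue: $10332.90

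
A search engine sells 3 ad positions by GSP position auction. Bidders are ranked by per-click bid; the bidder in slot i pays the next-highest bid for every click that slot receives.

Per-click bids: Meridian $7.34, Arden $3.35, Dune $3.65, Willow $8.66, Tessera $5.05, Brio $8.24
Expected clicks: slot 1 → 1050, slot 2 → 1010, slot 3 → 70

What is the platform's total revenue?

Total revenue: $16418.90

Per-click bids in order: $8.66 (Willow) > $8.24 (Brio) > $7.34 (Meridian) > $5.05 (Tessera) > …
Slot 1: Willow pays $8.24 × 1050 = $8652.00
Slot 2: Brio pays $7.34 × 1010 = $7413.40
Slot 3: Meridian pays $5.05 × 70 = $353.50
Total = $16418.90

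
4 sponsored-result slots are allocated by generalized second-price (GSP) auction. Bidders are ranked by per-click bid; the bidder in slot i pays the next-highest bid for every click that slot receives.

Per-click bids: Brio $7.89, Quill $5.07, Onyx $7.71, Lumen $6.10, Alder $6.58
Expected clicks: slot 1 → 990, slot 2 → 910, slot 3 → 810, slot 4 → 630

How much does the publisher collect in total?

Total revenue: $21755.80

Sorting advertisers: $7.89 (Brio) > $7.71 (Onyx) > $6.58 (Alder) > $6.10 (Lumen) > $5.07 (Quill)
Slot 1: Brio pays $7.71 × 990 = $7632.90
Slot 2: Onyx pays $6.58 × 910 = $5987.80
Slot 3: Alder pays $6.10 × 810 = $4941.00
Slot 4: Lumen pays $5.07 × 630 = $3194.10
Total = $21755.80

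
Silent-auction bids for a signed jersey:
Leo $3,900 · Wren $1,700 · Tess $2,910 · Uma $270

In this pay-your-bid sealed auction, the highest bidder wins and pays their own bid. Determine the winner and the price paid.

Leo pays $3,900

Bids ranked: 3,900 (Leo) > 2,910 (Tess) > 1,700 (Wren) > 270 (Uma)
Leo is highest → pays own bid, $3,900.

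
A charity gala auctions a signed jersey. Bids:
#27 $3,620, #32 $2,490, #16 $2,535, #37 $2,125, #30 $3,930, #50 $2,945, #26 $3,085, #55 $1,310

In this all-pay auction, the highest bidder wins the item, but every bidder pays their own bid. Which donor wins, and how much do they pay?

#30 pays $3,930

Bids ranked: 3,930 (#30) > 3,620 (#27) > 3,085 (#26) > 2,945 (#50) > 2,535 (#16) > 2,490 (#32) > …
#30 is highest and takes the item; every bidder forfeits their bid.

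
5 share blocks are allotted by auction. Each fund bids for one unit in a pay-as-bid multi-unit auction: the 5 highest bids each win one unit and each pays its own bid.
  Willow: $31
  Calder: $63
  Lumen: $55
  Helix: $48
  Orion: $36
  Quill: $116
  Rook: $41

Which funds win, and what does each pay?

Ordering the bids: 116 (Quill), 63 (Calder), 55 (Lumen), 48 (Helix), 41 (Rook), 36 (Orion), 31 (Willow)
Top 5: Quill, Calder, Lumen, Helix, Rook.
Each winner pays its own bid: Quill $116, Calder $63, Lumen $55, Helix $48, Rook $41.

Quill $116, Calder $63, Lumen $55, Helix $48, Rook $41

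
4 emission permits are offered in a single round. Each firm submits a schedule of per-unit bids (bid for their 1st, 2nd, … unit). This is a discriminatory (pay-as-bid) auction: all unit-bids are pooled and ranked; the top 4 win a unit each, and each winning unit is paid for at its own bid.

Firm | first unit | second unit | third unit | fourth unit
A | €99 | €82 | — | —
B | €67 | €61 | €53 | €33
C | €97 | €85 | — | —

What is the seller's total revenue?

All unit-bids, highest first — top 4: 99 (A-1), 97 (C-1), 85 (C-2), 82 (A-2)
Next rejected bid: €67 (not a price — pay-as-bid).
Each winning unit pays its own bid.
Revenue = 99 + 97 + 85 + 82 = €363.

Total revenue: €363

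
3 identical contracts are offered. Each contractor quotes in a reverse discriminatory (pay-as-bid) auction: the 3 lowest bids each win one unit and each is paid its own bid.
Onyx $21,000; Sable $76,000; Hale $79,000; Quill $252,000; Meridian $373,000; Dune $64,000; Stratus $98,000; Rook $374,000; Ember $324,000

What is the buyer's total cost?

Sorting: 21,000 (Onyx), 64,000 (Dune), 76,000 (Sable), 79,000 (Hale), 98,000 (Stratus), …
The 3 lowest are Onyx, Dune, Sable.
Total cost = 21,000 + 64,000 + 76,000 = $161,000.

Total cost: $161,000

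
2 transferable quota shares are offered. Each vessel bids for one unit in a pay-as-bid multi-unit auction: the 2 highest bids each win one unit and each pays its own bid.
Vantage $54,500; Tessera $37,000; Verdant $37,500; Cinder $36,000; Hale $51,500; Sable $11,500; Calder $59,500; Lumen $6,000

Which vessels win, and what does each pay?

Sorting: 59,500 (Calder), 54,500 (Vantage), 51,500 (Hale), 37,500 (Verdant), …
Top 2: Calder, Vantage.
Each winner pays its own bid: Calder $59,500, Vantage $54,500.

Calder $59,500, Vantage $54,500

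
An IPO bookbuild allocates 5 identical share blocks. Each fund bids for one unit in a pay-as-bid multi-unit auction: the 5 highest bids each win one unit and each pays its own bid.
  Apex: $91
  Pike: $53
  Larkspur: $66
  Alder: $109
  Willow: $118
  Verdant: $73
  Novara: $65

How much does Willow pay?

Willow pays $118

Ordering the bids: 118 (Willow), 109 (Alder), 91 (Apex), 73 (Verdant), 66 (Larkspur), 65 (Novara), 53 (Pike)
Top 5: Willow, Alder, Apex, Verdant, Larkspur.
Willow wins → own bid $118.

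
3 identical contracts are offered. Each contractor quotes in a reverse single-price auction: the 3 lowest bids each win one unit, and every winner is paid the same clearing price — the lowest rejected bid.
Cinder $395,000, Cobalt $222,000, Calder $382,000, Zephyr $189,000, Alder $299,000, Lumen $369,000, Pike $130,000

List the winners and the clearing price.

Pike, Zephyr, Cobalt; each is paid $299,000

Ordering the bids: 130,000 (Pike), 189,000 (Zephyr), 222,000 (Cobalt), 299,000 (Alder), 369,000 (Lumen), …
The 3 lowest are Pike, Zephyr, Cobalt.
Lowest unsuccessful bid: $299,000 → clearing price.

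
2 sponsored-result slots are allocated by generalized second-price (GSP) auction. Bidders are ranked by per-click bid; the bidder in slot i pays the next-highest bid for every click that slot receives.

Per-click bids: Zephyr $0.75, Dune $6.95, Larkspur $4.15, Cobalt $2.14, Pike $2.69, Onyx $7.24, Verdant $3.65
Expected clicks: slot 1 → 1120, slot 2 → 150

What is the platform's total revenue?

Per-click bids in order: $7.24 (Onyx) > $6.95 (Dune) > $4.15 (Larkspur) > …
Slot 1: Onyx pays $6.95 × 1120 = $7784.00
Slot 2: Dune pays $4.15 × 150 = $622.50
Total = $8406.50

Total revenue: $8406.50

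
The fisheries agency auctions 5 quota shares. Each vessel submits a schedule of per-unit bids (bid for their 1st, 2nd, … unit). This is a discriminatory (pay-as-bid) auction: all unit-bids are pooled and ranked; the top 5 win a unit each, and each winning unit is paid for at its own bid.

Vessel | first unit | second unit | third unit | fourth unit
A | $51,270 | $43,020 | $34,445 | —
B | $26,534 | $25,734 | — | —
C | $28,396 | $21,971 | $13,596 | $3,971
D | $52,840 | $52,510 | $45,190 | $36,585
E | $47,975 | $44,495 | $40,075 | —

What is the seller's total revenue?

Merging the schedules and taking the best 5: 52,840 (D-1), 52,510 (D-2), 51,270 (A-1), 47,975 (E-1), 45,190 (D-3)
Next rejected bid: $44,495 (not a price — pay-as-bid).
Each winning unit pays its own bid.
Revenue = 52,840 + 52,510 + 51,270 + 47,975 + 45,190 = $249,785.

Total revenue: $249,785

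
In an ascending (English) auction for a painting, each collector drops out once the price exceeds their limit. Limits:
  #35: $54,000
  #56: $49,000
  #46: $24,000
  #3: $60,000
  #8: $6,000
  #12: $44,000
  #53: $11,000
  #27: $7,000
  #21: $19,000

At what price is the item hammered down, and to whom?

#3 wins at $54,000

Limits ranked: 60,000 (#3) > 54,000 (#35) > 49,000 (#56) > 44,000 (#12) > 24,000 (#46) > 19,000 (#21) > …
Bidding ends when #35 exits at $54,000; #3 takes it.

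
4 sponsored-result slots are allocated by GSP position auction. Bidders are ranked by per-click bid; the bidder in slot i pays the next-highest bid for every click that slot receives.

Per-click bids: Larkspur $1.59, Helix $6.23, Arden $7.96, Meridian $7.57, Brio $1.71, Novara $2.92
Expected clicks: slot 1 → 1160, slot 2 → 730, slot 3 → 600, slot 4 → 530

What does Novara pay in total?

Novara pays $906.30

Sorting advertisers: $7.96 (Arden) > $7.57 (Meridian) > $6.23 (Helix) > $2.92 (Novara) > $1.71 (Brio) > …
Novara holds slot 4 → pays next bid $1.71 × 530 clicks = $906.30.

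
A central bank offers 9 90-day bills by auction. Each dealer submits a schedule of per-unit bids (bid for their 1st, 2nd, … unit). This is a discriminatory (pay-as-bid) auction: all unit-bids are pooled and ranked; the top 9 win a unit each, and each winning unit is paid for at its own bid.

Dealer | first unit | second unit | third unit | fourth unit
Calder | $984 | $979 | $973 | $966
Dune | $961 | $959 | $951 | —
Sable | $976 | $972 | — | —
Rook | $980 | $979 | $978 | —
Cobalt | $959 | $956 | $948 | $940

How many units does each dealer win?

Calder 4, Rook 3, Sable 2

All unit-bids, highest first — top 9: 984 (Calder-1), 980 (Rook-1), 979 (Calder-2), 979 (Rook-2), 978 (Rook-3), 976 (Sable-1), 973 (Calder-3), 972 (Sable-2), 966 (Calder-4)
Next rejected bid: $961 (not a price — pay-as-bid).
Allocation: Calder 4, Rook 3, Sable 2.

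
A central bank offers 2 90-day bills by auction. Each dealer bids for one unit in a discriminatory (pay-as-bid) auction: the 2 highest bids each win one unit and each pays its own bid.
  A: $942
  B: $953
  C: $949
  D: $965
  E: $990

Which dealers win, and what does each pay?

E $990, D $965

Ordering the bids: 990 (E), 965 (D), 953 (B), 949 (C), …
Winners (2 units): E, D.
Each winner pays its own bid: E $990, D $965.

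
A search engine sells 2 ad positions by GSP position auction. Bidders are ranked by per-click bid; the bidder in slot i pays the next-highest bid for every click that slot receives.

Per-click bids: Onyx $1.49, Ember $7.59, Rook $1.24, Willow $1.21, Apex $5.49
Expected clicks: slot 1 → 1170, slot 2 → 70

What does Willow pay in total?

Ranked by bid: $7.59 (Ember) > $5.49 (Apex) > $1.49 (Onyx) > …
Willow ranks below slot 2 → no slot, pays nothing.

Willow pays $0.00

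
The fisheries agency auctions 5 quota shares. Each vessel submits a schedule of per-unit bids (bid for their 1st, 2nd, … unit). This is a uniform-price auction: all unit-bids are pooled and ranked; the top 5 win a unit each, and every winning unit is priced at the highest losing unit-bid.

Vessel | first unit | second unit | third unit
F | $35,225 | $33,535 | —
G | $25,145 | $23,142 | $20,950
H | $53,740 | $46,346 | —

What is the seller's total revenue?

Total revenue: $115,710

Pooled unit-bids ranked (top 5): 53,740 (H-1), 46,346 (H-2), 35,225 (F-1), 33,535 (F-2), 25,145 (G-1)
First bid not allocated: $23,142.
Allocation: F 2, G 1, H 2. Every unit priced at $23,142.
Revenue = 5 × 23,142 = $115,710.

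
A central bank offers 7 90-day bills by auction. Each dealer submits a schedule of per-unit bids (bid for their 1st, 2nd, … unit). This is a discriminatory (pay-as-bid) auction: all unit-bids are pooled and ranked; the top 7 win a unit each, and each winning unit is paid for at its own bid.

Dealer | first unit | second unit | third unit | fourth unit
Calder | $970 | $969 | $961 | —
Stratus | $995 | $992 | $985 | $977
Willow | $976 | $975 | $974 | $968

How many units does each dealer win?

Pooled unit-bids ranked (top 7): 995 (Stratus-1), 992 (Stratus-2), 985 (Stratus-3), 977 (Stratus-4), 976 (Willow-1), 975 (Willow-2), 974 (Willow-3)
Next rejected bid: $970 (not a price — pay-as-bid).
Allocation: Stratus 4, Willow 3.

Stratus 4, Willow 3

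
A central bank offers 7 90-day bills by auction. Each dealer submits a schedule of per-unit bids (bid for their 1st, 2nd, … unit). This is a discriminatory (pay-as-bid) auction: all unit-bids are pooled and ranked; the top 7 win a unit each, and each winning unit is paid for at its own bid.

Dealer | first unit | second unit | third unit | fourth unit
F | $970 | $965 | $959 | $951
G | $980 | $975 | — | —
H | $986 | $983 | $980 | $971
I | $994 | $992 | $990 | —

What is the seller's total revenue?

Total revenue: $6,905

Merging the schedules and taking the best 7: 994 (I-1), 992 (I-2), 990 (I-3), 986 (H-1), 983 (H-2), 980 (G-1), 980 (H-3)
Next rejected bid: $975 (not a price — pay-as-bid).
Each winning unit pays its own bid.
Revenue = 994 + 992 + 990 + 986 + 983 + 980 + 980 = $6,905.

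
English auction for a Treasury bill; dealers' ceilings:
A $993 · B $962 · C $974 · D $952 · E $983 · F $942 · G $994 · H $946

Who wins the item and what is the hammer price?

Limits ranked: 994 (G) > 993 (A) > 983 (E) > 974 (C) > 962 (B) > 952 (D) > …
Once the price passes $993, only G is left; the hammer falls at A's limit of $993.

G wins at $993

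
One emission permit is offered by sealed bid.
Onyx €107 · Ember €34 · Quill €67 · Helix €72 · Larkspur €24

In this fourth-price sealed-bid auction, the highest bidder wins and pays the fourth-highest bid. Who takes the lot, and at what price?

Onyx pays €34

Sorting bids: 107 (Onyx) > 72 (Helix) > 67 (Quill) > 34 (Ember) > 24 (Larkspur)
Onyx wins; payment is bid #4 in the ranking = €34.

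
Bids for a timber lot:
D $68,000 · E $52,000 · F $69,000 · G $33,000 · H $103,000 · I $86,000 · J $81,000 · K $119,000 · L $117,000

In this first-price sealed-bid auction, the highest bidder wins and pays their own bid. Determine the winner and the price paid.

K pays $119,000

Bids in order: 119,000 (K) > 117,000 (L) > 103,000 (H) > 86,000 (I) > 81,000 (J) > 69,000 (F) > …
K has the highest bid and pays exactly that: $119,000.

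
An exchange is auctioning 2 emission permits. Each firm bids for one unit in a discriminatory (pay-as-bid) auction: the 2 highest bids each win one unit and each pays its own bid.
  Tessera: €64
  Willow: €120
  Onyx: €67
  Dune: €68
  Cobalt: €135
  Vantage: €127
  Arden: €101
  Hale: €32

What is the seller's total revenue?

Ordering the bids: 135 (Cobalt), 127 (Vantage), 120 (Willow), 101 (Arden), …
Top 2: Cobalt, Vantage.
Total revenue = 135 + 127 = €262.

Total revenue: €262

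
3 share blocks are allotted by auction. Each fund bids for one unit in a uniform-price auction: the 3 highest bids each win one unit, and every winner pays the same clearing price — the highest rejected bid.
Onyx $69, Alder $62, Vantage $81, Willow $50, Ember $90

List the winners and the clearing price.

Sorting: 90 (Ember), 81 (Vantage), 69 (Onyx), 62 (Alder), 50 (Willow)
Winners (3 units): Ember, Vantage, Onyx.
Clearing price = highest rejected bid = $62.

Ember, Vantage, Onyx; each pays $62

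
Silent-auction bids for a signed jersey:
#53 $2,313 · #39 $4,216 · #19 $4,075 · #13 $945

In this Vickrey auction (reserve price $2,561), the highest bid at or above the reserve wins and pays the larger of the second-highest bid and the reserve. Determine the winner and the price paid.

Bids in order: 4,216 (#39) > 4,075 (#19) > 2,313 (#53) > 945 (#13)
Highest eligible bid: #39 at $4,216.
max(second-highest $4,075, reserve $2,561) = $4,075; the reserve does not bind.

#39 pays $4,075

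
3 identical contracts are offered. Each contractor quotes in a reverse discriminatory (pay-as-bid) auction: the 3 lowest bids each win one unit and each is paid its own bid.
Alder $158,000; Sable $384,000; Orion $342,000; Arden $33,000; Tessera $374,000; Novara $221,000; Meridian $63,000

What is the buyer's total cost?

Total cost: $254,000

Sorting: 33,000 (Arden), 63,000 (Meridian), 158,000 (Alder), 221,000 (Novara), 342,000 (Orion), …
The 3 lowest are Arden, Meridian, Alder.
Total cost = 33,000 + 63,000 + 158,000 = $254,000.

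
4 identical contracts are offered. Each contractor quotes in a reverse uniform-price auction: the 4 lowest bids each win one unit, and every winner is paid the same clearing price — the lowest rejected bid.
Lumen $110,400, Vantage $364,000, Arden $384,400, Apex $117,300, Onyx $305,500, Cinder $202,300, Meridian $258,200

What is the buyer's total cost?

Total cost: $1,222,000

Bids ranked low→high: 110,400 (Lumen), 117,300 (Apex), 202,300 (Cinder), 258,200 (Meridian), 305,500 (Onyx), 364,000 (Vantage), …
Lowest 4: Lumen, Apex, Cinder, Meridian.
Clearing price = lowest rejected bid = $305,500.
Total cost = 4 × $305,500 = $1,222,000.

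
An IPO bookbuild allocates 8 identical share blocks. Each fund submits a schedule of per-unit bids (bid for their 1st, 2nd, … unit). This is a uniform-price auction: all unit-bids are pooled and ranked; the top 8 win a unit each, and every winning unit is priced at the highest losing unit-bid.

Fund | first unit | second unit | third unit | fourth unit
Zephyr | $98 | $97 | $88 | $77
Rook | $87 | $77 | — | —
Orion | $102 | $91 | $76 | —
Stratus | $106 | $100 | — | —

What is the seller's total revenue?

All unit-bids, highest first — top 8: 106 (Stratus-1), 102 (Orion-1), 100 (Stratus-2), 98 (Zephyr-1), 97 (Zephyr-2), 91 (Orion-2), 88 (Zephyr-3), 87 (Rook-1)
First bid not allocated: $77.
Allocation: Orion 2, Rook 1, Stratus 2, Zephyr 3. Every unit priced at $77.
Revenue = 8 × 77 = $616.

Total revenue: $616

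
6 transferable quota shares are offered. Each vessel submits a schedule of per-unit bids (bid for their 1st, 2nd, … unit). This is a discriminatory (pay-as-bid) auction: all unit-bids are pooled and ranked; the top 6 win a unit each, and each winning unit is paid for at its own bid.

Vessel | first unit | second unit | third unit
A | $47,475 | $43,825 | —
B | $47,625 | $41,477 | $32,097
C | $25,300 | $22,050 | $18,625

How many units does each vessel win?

A 2, B 3, C 1

Merging the schedules and taking the best 6: 47,625 (B-1), 47,475 (A-1), 43,825 (A-2), 41,477 (B-2), 32,097 (B-3), 25,300 (C-1)
Next rejected bid: $22,050 (not a price — pay-as-bid).
Allocation: A 2, B 3, C 1.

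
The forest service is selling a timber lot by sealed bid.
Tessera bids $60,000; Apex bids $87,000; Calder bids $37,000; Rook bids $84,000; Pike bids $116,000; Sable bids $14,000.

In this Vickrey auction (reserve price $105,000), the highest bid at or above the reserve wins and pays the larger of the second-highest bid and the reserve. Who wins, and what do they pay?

Rule: the highest bid at or above the reserve wins and pays the larger of the second-highest bid and the reserve.
Bids ranked: 116,000 (Pike) > 87,000 (Apex) > 84,000 (Rook) > 60,000 (Tessera) > 37,000 (Calder) > 14,000 (Sable)
Highest eligible bid: Pike at $116,000.
Second-highest bid $87,000 is below the reserve $105,000, so the reserve binds → payment $105,000.

Pike pays $105,000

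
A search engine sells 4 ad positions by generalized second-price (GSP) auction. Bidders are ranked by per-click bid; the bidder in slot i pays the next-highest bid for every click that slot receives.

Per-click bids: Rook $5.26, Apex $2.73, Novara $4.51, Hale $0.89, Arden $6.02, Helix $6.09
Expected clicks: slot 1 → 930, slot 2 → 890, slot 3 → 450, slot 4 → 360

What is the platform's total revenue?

Total revenue: $13292.30

Per-click bids in order: $6.09 (Helix) > $6.02 (Arden) > $5.26 (Rook) > $4.51 (Novara) > $2.73 (Apex) > …
Slot 1: Helix pays $6.02 × 930 = $5598.60
Slot 2: Arden pays $5.26 × 890 = $4681.40
Slot 3: Rook pays $4.51 × 450 = $2029.50
Slot 4: Novara pays $2.73 × 360 = $982.80
Total = $13292.30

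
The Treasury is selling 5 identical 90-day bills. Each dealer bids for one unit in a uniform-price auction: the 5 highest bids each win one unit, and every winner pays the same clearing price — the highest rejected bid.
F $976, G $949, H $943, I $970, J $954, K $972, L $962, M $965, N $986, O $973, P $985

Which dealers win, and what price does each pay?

Bids ranked high→low: 986 (N), 985 (P), 976 (F), 973 (O), 972 (K), 970 (I), 965 (M), …
Top 5: N, P, F, O, K.
First losing bid is I's $970, which sets the uniform price.

N, P, F, O, K; each pays $970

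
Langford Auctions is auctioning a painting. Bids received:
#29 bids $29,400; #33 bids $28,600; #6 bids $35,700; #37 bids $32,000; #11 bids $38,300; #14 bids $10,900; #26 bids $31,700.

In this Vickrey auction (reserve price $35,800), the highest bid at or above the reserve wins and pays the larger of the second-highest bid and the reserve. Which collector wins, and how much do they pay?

#11 pays $35,800

Bids ranked: 38,300 (#11) > 35,700 (#6) > 32,000 (#37) > 31,700 (#26) > 29,400 (#29) > 28,600 (#33) > …
Highest eligible bid: #11 at $38,300.
Second-highest bid $35,700 is below the reserve $35,800, so the reserve binds → payment $35,800.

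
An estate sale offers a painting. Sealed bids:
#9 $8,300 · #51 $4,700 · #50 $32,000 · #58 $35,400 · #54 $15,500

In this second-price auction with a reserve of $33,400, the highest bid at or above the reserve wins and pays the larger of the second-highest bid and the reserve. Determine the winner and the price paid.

Bids in order: 35,400 (#58) > 32,000 (#50) > 15,500 (#54) > 8,300 (#9) > 4,700 (#51)
Highest eligible bid: #58 at $35,400.
Second-highest bid $32,000 is below the reserve $33,400, so the reserve binds → payment $33,400.

#58 pays $33,400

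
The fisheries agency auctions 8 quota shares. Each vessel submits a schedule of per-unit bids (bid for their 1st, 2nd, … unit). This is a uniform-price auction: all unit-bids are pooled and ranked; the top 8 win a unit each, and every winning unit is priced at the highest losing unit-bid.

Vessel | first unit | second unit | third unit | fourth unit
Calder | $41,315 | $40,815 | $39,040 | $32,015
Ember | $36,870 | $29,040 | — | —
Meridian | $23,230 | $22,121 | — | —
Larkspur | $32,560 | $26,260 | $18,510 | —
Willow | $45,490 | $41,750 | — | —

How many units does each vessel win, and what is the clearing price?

Calder 4, Ember 1, Larkspur 1, Willow 2; clearing price $29,040

Pooled unit-bids ranked (top 8): 45,490 (Willow-1), 41,750 (Willow-2), 41,315 (Calder-1), 40,815 (Calder-2), 39,040 (Calder-3), 36,870 (Ember-1), 32,560 (Larkspur-1), 32,015 (Calder-4)
First bid not allocated: $29,040.
Allocation: Calder 4, Ember 1, Larkspur 1, Willow 2.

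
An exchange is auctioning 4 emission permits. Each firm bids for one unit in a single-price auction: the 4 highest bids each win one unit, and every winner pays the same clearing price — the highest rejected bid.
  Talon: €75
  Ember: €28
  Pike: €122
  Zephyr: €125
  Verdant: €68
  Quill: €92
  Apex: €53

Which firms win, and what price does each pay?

Sorting: 125 (Zephyr), 122 (Pike), 92 (Quill), 75 (Talon), 68 (Verdant), 53 (Apex), …
Top 4: Zephyr, Pike, Quill, Talon.
First losing bid is Verdant's €68, which sets the uniform price.

Zephyr, Pike, Quill, Talon; each pays €68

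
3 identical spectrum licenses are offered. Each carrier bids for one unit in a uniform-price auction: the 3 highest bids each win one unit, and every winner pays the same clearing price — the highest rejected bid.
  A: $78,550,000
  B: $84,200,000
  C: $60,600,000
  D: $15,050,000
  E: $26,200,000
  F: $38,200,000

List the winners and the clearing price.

B, A, C; each pays $38,200,000

Ordering the bids: 84,200,000 (B), 78,550,000 (A), 60,600,000 (C), 38,200,000 (F), 26,200,000 (E), …
Top 3: B, A, C.
First losing bid is F's $38,200,000, which sets the uniform price.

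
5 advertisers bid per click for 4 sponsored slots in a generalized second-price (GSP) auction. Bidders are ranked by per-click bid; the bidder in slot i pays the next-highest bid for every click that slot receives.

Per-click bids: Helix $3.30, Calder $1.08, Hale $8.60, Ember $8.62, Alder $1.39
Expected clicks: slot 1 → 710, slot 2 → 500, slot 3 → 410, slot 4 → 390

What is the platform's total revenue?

Per-click bids in order: $8.62 (Ember) > $8.60 (Hale) > $3.30 (Helix) > $1.39 (Alder) > $1.08 (Calder)
Slot 1: Ember pays $8.60 × 710 = $6106.00
Slot 2: Hale pays $3.30 × 500 = $1650.00
Slot 3: Helix pays $1.39 × 410 = $569.90
Slot 4: Alder pays $1.08 × 390 = $421.20
Total = $8747.10

Total revenue: $8747.10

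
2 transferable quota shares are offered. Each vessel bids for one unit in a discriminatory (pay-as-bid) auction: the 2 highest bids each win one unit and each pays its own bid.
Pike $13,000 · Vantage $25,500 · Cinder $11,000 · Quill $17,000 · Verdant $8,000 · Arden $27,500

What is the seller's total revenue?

Total revenue: $53,000

Bids ranked high→low: 27,500 (Arden), 25,500 (Vantage), 17,000 (Quill), 13,000 (Pike), …
Winners (2 units): Arden, Vantage.
Total revenue = 27,500 + 25,500 = $53,000.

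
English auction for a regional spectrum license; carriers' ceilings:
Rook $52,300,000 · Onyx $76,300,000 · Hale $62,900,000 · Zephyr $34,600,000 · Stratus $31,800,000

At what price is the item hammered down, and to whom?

Onyx wins at $62,900,000

Ascending (English) auction: the price rises until one bidder remains; the winner pays the price at which the last rival dropped out.
Limits in order: 76,300,000 (Onyx) > 62,900,000 (Hale) > 52,300,000 (Rook) > 34,600,000 (Zephyr) > 31,800,000 (Stratus)
Once the price passes $62,900,000, only Onyx is left; the hammer falls at Hale's limit of $62,900,000.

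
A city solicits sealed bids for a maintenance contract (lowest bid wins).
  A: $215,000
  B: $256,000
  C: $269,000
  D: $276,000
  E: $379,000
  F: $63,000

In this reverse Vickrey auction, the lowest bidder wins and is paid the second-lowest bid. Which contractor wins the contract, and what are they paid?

Rule: the lowest bidder wins and is paid the second-lowest bid.
Bids ranked: 63,000 (F) < 215,000 (A) < 256,000 (B) < 269,000 (C) < 276,000 (D) < 379,000 (E)
Second-price: F is paid A's bid of $215,000.

F is paid $215,000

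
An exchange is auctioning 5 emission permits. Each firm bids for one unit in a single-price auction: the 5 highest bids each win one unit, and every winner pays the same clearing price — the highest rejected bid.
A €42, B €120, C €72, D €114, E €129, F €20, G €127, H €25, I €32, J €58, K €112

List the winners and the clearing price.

E, G, B, D, K; each pays €72

Bids ranked high→low: 129 (E), 127 (G), 120 (B), 114 (D), 112 (K), 72 (C), 58 (J), …
The 5 highest are E, G, B, D, K.
First losing bid is C's €72, which sets the uniform price.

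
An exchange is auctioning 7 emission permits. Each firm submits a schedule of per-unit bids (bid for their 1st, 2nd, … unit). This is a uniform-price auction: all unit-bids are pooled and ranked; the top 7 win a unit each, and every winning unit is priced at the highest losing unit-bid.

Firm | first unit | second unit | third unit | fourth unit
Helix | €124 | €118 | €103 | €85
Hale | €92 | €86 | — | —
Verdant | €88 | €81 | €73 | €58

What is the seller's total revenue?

Merging the schedules and taking the best 7: 124 (Helix-1), 118 (Helix-2), 103 (Helix-3), 92 (Hale-1), 88 (Verdant-1), 86 (Hale-2), 85 (Helix-4)
The (k+1)-th unit-bid is €81.
Allocation: Hale 2, Helix 4, Verdant 1. Every unit priced at €81.
Revenue = 7 × 81 = €567.

Total revenue: €567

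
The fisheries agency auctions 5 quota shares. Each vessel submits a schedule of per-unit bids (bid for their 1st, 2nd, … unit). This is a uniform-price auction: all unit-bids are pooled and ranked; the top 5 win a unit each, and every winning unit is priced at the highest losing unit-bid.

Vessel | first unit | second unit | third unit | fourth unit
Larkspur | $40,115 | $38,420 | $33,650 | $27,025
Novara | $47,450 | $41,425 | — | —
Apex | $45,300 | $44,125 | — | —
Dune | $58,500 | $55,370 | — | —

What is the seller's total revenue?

All unit-bids, highest first — top 5: 58,500 (Dune-1), 55,370 (Dune-2), 47,450 (Novara-1), 45,300 (Apex-1), 44,125 (Apex-2)
The (k+1)-th unit-bid is $41,425.
Allocation: Apex 2, Dune 2, Novara 1. Every unit priced at $41,425.
Revenue = 5 × 41,425 = $207,125.

Total revenue: $207,125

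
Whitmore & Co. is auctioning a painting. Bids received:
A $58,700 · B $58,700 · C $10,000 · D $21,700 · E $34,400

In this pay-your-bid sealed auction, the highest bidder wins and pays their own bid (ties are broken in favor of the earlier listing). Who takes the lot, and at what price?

A pays $58,700

Sorting bids: 58,700 (A) > 58,700 (B) > 34,400 (E) > 21,700 (D) > 10,000 (C)
Tie at $58,700 → A wins by tie-break.
A has the highest bid and pays exactly that: $58,700.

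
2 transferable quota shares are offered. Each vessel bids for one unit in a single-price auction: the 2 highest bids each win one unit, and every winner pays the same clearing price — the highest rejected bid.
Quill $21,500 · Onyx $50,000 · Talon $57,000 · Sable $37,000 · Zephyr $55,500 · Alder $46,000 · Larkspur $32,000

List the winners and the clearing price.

Talon, Zephyr; each pays $50,000

Bids ranked high→low: 57,000 (Talon), 55,500 (Zephyr), 50,000 (Onyx), 46,000 (Alder), …
Top 2: Talon, Zephyr.
Highest unsuccessful bid: $50,000 → clearing price.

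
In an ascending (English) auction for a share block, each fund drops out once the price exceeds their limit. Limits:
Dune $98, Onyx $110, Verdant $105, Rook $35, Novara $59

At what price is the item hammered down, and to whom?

Rule: the price rises until one bidder remains; the winner pays the price at which the last rival dropped out.
Limits ranked: 110 (Onyx) > 105 (Verdant) > 98 (Dune) > 59 (Novara) > 35 (Rook)
Verdant is the last rival to drop out, at $105; Onyx remains and wins at that price.

Onyx wins at $105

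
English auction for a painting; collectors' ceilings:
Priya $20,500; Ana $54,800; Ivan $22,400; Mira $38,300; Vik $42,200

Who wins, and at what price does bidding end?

Ana wins at $42,200

Open ascending-bid auction: the price rises until one bidder remains; the winner pays the price at which the last rival dropped out.
Limits ranked: 54,800 (Ana) > 42,200 (Vik) > 38,300 (Mira) > 22,400 (Ivan) > 20,500 (Priya)
Vik is the last rival to drop out, at $42,200; Ana remains and wins at that price.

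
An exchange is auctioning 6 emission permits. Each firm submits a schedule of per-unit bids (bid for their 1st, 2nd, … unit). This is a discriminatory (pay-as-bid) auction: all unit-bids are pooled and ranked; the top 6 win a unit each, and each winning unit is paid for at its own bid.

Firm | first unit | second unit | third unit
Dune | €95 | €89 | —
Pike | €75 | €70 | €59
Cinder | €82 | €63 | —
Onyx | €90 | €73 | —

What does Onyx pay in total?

Onyx pays €163

Merging the schedules and taking the best 6: 95 (Dune-1), 90 (Onyx-1), 89 (Dune-2), 82 (Cinder-1), 75 (Pike-1), 73 (Onyx-2)
Next rejected bid: €70 (not a price — pay-as-bid).
Onyx's winning unit-bids: 90 + 73 = €163.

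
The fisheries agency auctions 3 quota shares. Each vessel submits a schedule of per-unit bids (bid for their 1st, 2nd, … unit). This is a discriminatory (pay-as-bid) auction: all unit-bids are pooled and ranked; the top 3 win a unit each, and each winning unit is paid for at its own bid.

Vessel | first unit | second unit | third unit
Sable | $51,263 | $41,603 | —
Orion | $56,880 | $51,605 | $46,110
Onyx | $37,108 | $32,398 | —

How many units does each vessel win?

Pooled unit-bids ranked (top 3): 56,880 (Orion-1), 51,605 (Orion-2), 51,263 (Sable-1)
Next rejected bid: $46,110 (not a price — pay-as-bid).
Allocation: Orion 2, Sable 1.

Orion 2, Sable 1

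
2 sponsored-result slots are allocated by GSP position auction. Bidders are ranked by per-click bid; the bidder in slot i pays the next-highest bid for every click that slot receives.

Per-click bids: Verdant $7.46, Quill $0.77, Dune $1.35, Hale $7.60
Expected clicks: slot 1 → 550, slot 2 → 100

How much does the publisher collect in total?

Ranked by bid: $7.60 (Hale) > $7.46 (Verdant) > $1.35 (Dune) > …
Slot 1: Hale pays $7.46 × 550 = $4103.00
Slot 2: Verdant pays $1.35 × 100 = $135.00
Total = $4238.00

Total revenue: $4238.00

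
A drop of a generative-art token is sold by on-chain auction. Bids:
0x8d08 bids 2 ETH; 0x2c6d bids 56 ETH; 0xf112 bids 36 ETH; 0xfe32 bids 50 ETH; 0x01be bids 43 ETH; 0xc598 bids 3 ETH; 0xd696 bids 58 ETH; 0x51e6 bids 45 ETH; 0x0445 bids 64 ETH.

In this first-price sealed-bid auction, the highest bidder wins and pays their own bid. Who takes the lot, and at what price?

0x0445 pays 64 ETH

Sorting bids: 64 (0x0445) > 58 (0xd696) > 56 (0x2c6d) > 50 (0xfe32) > 45 (0x51e6) > 43 (0x01be) > …
0x0445 has the highest bid and pays exactly that: 64 ETH.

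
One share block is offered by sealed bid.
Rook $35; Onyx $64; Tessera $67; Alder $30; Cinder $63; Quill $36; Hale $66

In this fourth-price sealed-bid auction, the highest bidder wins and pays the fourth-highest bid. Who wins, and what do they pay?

Sorting bids: 67 (Tessera) > 66 (Hale) > 64 (Onyx) > 63 (Cinder) > 36 (Quill) > 35 (Rook) > …
Tessera wins; payment is bid #4 in the ranking = $63.

Tessera pays $63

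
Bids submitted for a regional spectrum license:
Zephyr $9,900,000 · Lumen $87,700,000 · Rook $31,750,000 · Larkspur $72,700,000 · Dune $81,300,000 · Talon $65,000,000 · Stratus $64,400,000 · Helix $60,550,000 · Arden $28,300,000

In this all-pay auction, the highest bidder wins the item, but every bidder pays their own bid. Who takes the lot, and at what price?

Lumen pays $87,700,000

All-pay auction: the highest bidder wins the item, but every bidder pays their own bid.
Bids ranked: 87,700,000 (Lumen) > 81,300,000 (Dune) > 72,700,000 (Larkspur) > 65,000,000 (Talon) > 64,400,000 (Stratus) > 60,550,000 (Helix) > …
Lumen wins with the top bid; all bids are sunk regardless.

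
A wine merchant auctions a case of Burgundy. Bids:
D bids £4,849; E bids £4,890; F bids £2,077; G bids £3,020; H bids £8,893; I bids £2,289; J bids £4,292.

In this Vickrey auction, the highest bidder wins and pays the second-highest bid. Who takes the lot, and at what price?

H pays £4,890

Sorting bids: 8,893 (H) > 4,890 (E) > 4,849 (D) > 4,292 (J) > 3,020 (G) > 2,289 (I) > …
H is highest; pays the second-highest bid, £4,890.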